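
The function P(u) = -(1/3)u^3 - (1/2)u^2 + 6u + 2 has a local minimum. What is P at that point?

-23/2

P'(u) = -u^2 - u + 6. Setting P'(u) = 0 gives u ∈ {-3, 2}.
P''(u) = -2u - 1. P''(-3) = 5 > 0 ⇒ local minimum; P''(2) = -5 < 0 ⇒ local maximum.
Thus P has its local minimum at u = -3, with value -23/2.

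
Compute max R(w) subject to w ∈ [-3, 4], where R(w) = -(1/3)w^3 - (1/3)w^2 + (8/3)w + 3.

419/81

The derivative is -w^2 - (2/3)w + 8/3, which vanishes at w = -2 and w = 4/3.
Evaluating at the critical points and endpoints: R(-3) = 1, R(-2) = -1, R(4/3) = 419/81, R(4) = -13.
The maximum over the interval is 419/81, attained at w = 4/3.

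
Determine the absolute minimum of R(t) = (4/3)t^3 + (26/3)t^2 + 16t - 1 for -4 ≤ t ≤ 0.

-35/3

Differentiating, R'(t) = 4t^2 + (52/3)t + 16; which vanishes at t = -3 and t = -4/3.
Evaluating at the critical points and endpoints: R(-4) = -35/3; R(-3) = -7; R(-4/3) = -817/81; R(0) = -1.
So the minimum is R(-4) = -35/3.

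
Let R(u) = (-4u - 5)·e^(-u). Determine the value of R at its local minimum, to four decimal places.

-5.1361

R'(u) = (-4)·e^(-u) + (-4u - 5)·(-1)·e^(-u) = (4u + 1)·e^(-u). Since e^(-u) > 0, the only critical point is u = -1/4.
R''(-1/4) has the same sign as 4 > 0, so this is a local minimum.
R(-1/4) = (-4)·e^(1/4) ≈ -5.1361.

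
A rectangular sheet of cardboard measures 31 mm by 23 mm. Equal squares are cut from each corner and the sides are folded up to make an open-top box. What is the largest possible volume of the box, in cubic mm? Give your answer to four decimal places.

1387.1725

With cut size x, the volume is V(x) = x(31 − 2x)(23 − 2x) for 0 < x < 11.5.
V'(x) = 12x^2 − 216x + 713. Setting V'(x) = 0 gives x ≈ 4.3542 (the root in (0, 11.5)).
V''(x) = 24x − 216 is negative there, so this is the maximum; V ≈ 1387.1725.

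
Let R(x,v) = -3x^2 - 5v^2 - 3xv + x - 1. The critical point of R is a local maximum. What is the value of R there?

∂R/∂x = -6x - 3v + 1 = 0 and ∂R/∂v = -3x - 10v = 0, so (x, v) = (10/51, -1/17).
The Hessian has R_{xx} = -6, R_{vv} = -10, R_{xv} = -3, giving D = 51 > 0 with R_{xx} < 0, so the point is a local maximum.
R(10/51, -1/17) = -46/51.

-46/51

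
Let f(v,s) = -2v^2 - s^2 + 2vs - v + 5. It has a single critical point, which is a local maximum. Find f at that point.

21/4

∂f/∂v = -4v + 2s - 1 = 0 and ∂f/∂s = 2v - 2s = 0, so (v, s) = (-1/2, -1/2).
The Hessian has f_{vv} = -4, f_{ss} = -2, f_{vs} = 2, giving D = 4 > 0 with f_{vv} < 0, so the point is a local maximum.
f(-1/2, -1/2) = 21/4.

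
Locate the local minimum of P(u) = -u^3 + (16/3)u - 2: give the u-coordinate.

P'(u) = -3u^2 + 16/3 = 0 at u = -4/3, 4/3.
Since P''(u) = -6u, we get P''(-4/3) = 8 > 0 ⇒ local minimum; P''(4/3) = -8 < 0 ⇒ local maximum.
The local minimum is P(-4/3) = -182/27.

-4/3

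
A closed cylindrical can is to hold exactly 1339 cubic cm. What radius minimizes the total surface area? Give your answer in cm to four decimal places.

5.9731

With radius r and height h, πr²h = 1339 so h = 1339/(πr²), and S(r) = 2πr² + 2πrh = 2πr² + 2·1339/r.
S'(r) = 4πr − 2·1339/r² = 0 ⇒ r³ = 1339/(2π), so r ≈ 5.9731 and h = 2r ≈ 11.9462.
S''(r) = 4π + 4·1339/r³ > 0, so this is the minimum; S ≈ 672.5144.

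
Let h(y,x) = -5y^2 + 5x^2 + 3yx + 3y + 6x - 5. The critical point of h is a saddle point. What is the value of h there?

∂h/∂y = -10y + 3x + 3 = 0 and ∂h/∂x = 3y + 10x + 6 = 0, so (y, x) = (12/109, -69/109).
The Hessian has h_{yy} = -10, h_{xx} = 10, h_{yx} = 3, giving D = -109 < 0, so the point is a saddle point.
h(12/109, -69/109) = -734/109.

-734/109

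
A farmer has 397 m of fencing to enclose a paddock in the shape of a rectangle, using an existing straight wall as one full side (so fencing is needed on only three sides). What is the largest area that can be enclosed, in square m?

Let the sides perpendicular to the wall have length x and the parallel side y, so 2x + y = 397 and the area is A = xy = x(397 − 2x).
A'(x) = 397 − 4x = 0 gives x = 397/4, and A''(x) = −4 < 0 confirms a maximum.
Then y = 397 − 2·397/4 = 397/2 and A = 157609/8.

157609/8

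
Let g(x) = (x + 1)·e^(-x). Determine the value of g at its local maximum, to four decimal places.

Differentiating with the product rule gives g'(x) = (-x)·e^(-x). Since e^(-x) > 0, the only critical point is x = 0.
g''(0) has the same sign as -1 < 0, so this is a local maximum.
g(0) = (1)·e^(0) ≈ 1.0000.

1.0000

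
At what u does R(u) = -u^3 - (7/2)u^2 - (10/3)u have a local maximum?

-2/3

Critical points: R'(u) = -3u^2 - 7u - 10/3 vanishes at u = -5/3, -2/3.
R''(u) = -6u - 7. R''(-5/3) = 3 > 0 ⇒ local minimum; R''(-2/3) = -3 < 0 ⇒ local maximum.
The local maximum is R(-2/3) = 26/27.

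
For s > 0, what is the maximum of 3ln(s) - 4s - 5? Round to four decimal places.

P'(s) = 3/s − 4 = 0 gives s = 3/4.
P''(s) = -3/s², which is negative for s > 0, so this is a local maximum.
P(3/4) = 3·ln(3/4) - 3 - 5 ≈ -8.8630.

-8.8630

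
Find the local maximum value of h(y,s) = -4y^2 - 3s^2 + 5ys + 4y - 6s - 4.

-20/23

∂h/∂y = -8y + 5s + 4 = 0 and ∂h/∂s = 5y - 6s - 6 = 0, so (y, s) = (-6/23, -28/23).
The Hessian has h_{yy} = -8, h_{ss} = -6, h_{ys} = 5, giving D = 23 > 0 with h_{yy} < 0, so the point is a local maximum.
h(-6/23, -28/23) = -20/23.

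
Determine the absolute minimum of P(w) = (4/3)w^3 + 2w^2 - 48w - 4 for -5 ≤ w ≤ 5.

The derivative is 4w^2 + 4w - 48, which vanishes at w = -4 and w = 3.
Compare values at every candidate in [-5, 5]: P(-5) = 358/3,  P(-4) = 404/3,  P(3) = -94,  P(5) = -82/3.
Hence the absolute minimum is -94 at w = 3.

-94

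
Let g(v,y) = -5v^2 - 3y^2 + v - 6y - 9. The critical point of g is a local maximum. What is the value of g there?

-119/20

∂g/∂v = -10v + 1 = 0 and ∂g/∂y = -6y - 6 = 0, so (v, y) = (1/10, -1).
The Hessian has g_{vv} = -10, g_{yy} = -6, g_{vy} = 0, giving D = 60 > 0 with g_{vv} < 0, so the point is a local maximum.
g(1/10, -1) = -119/20.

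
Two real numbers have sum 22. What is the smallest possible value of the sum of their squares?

242

With a + b = 22, a^2 + b^2 = a^2 + (22 − a)^2.
The derivative 2a − 2(22 − a) = 4a − 44 vanishes at a = 11; second derivative 4 > 0, a minimum.
The minimum is 2·(11)^2 = 242.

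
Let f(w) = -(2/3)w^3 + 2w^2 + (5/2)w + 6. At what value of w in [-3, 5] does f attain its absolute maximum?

The derivative is -2w^2 + 4w + 5/2, which vanishes at w = -1/2 and w = 5/2.
Compare values at every candidate in [-3, 5]: f(-3) = 69/2,  f(-1/2) = 16/3,  f(5/2) = 43/3,  f(5) = -89/6.
So the maximum is f(-3) = 69/2.

-3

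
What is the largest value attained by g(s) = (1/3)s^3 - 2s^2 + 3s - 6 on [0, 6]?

Differentiating, g'(s) = s^2 - 4s + 3; which vanishes at s = 1 and s = 3.
Compare values at every candidate in [0, 6]: g(0) = -6,  g(1) = -14/3,  g(3) = -6,  g(6) = 12.
The maximum over the interval is 12, attained at s = 6.

12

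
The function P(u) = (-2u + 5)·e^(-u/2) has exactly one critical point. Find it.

9/2

By the product rule, P'(u) = (u - 9/2)·e^(-u/2). Since e^(-u/2) > 0, the only critical point is u = 9/2.
P''(9/2) has the same sign as 1 > 0, so this is a local minimum.
P(9/2) = (-4)·e^(-9/4) ≈ -0.4216.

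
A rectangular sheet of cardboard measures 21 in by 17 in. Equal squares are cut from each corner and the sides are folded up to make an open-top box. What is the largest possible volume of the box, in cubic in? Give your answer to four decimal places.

495.5121

With cut size x, the volume is V(x) = x(21 − 2x)(17 − 2x) for 0 < x < 8.5.
V'(x) = 12x^2 − 152x + 357. Setting V'(x) = 0 gives x ≈ 3.1145 (the root in (0, 8.5)).
V''(x) = 24x − 152 is negative there, so this is the maximum; V ≈ 495.5121.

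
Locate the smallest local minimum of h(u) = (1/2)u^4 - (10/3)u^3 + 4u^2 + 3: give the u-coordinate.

4

Critical points: h'(u) = 2u^3 - 10u^2 + 8u vanishes at u = 0, 1, 4.
Second-derivative test with h''(u) = 6u^2 - 20u + 8: h''(0) = 8 > 0 ⇒ local minimum; h''(1) = -6 < 0 ⇒ local maximum; h''(4) = 24 > 0 ⇒ local minimum.
So the smallest local minimum value is h(4) = -55/3.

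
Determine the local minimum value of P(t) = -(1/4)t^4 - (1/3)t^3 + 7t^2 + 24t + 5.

Critical points: P'(t) = -t^3 - t^2 + 14t + 24 vanishes at t = -3, -2, 4.
P''(t) = -3t^2 - 2t + 14. P''(-3) = -7 < 0 ⇒ local maximum; P''(-2) = 6 > 0 ⇒ local minimum; P''(4) = -42 < 0 ⇒ local maximum.
Thus P has its local minimum at t = -2, with value -49/3.

-49/3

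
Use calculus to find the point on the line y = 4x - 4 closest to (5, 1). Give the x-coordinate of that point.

Minimize D(x)^2 = (x - 5)^2 + (4x - 5)^2.
d/dx[D^2] = 2(x - 5) + 2·4·(4x - 5) = 0 ⇒ x = 25/17.
Then y = 32/17 and the distance is √(225/17) ≈ 3.6380.

25/17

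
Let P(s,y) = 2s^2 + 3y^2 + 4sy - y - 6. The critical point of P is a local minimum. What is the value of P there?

∂P/∂s = 4s + 4y = 0 and ∂P/∂y = 4s + 6y - 1 = 0, so (s, y) = (-1/2, 1/2).
The Hessian has P_{ss} = 4, P_{yy} = 6, P_{sy} = 4, giving D = 8 > 0 with P_{ss} > 0, so the point is a local minimum.
P(-1/2, 1/2) = -25/4.

-25/4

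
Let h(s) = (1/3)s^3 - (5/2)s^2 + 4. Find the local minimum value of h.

Critical points: h'(s) = s^2 - 5s vanishes at s = 0, 5.
Since h''(s) = 2s - 5, we get h''(0) = -5 < 0 ⇒ local maximum; h''(5) = 5 > 0 ⇒ local minimum.
The local minimum is h(5) = -101/6.

-101/6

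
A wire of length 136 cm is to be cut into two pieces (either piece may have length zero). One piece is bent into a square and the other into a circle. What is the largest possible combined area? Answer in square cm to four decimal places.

Let x be the length used for the square. Square side x/4; circle radius (136−x)/(2π).
A(x) = (x/4)² + π·((136−x)/(2π))² = x²/16 + (136−x)²/(4π) for 0 ≤ x ≤ 136. A'(x) = x/8 − (136−x)/(2π) = 0 gives x = 4·136/(π+4) ≈ 76.1735.
A'' > 0, so the interior critical point is a minimum; the maximum is at an endpoint. A(0) = 1471.8649 and A(136) = 1156.0000, so the largest area is 1471.8649.

1471.8649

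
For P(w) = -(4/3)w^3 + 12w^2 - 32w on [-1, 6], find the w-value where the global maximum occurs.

The derivative is -4w^2 + 24w - 32, which vanishes at w = 2 and w = 4.
Candidates: P(-1) = 136/3; P(2) = -80/3; P(4) = -64/3; P(6) = -48.
Hence the absolute maximum is 136/3 at w = -1.

-1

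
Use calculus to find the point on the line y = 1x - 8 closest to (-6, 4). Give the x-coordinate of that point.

3

Minimize D(x)^2 = (x + 6)^2 + (x - 12)^2.
d/dx[D^2] = 2(x + 6) + 2·1·(x - 12) = 0 ⇒ x = 3.
Then y = -5 and the distance is √(162) ≈ 12.7279.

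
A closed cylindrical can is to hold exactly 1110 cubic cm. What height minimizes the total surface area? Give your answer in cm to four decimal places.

With radius r and height h, πr²h = 1110 so h = 1110/(πr²), and S(r) = 2πr² + 2πrh = 2πr² + 2·1110/r.
S'(r) = 4πr − 2·1110/r² = 0 ⇒ r³ = 1110/(2π), so r ≈ 5.6111 and h = 2r ≈ 11.2222.
S''(r) = 4π + 4·1110/r³ > 0, so this is the minimum; S ≈ 593.4669.

11.2222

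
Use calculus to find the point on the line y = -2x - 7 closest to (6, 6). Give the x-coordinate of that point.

-4

Minimize D(x)^2 = (x - 6)^2 + (-2x - 13)^2.
d/dx[D^2] = 2(x - 6) + 2·(-2)·(-2x - 13) = 0 ⇒ x = -4.
Then y = 1 and the distance is √(125) ≈ 11.1803.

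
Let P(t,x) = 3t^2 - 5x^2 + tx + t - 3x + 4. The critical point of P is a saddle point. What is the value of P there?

269/61

∂P/∂t = 6t + x + 1 = 0 and ∂P/∂x = t - 10x - 3 = 0, so (t, x) = (-7/61, -19/61).
The Hessian has P_{tt} = 6, P_{xx} = -10, P_{tx} = 1, giving D = -61 < 0, so the point is a saddle point.
P(-7/61, -19/61) = 269/61.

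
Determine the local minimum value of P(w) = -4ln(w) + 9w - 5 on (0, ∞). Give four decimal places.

P'(w) = -4/w + 9 = 0 gives w = 4/9.
P''(w) = 4/w², which is positive for w > 0, so this is a local minimum.
P(4/9) = -4·ln(4/9) + 4 - 5 ≈ 2.2437.

2.2437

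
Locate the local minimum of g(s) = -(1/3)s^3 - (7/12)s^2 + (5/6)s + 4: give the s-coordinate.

g'(s) = -s^2 - (7/6)s + 5/6. Setting g'(s) = 0 gives s ∈ {-5/3, 1/2}.
Since g''(s) = -2s - 7/6, we get g''(-5/3) = 13/6 > 0 ⇒ local minimum; g''(1/2) = -13/6 < 0 ⇒ local maximum.
The local minimum is g(-5/3) = 821/324.

-5/3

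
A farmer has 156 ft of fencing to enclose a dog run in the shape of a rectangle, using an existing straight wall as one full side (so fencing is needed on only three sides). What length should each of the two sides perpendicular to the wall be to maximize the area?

Let the sides perpendicular to the wall have length x and the parallel side y, so 2x + y = 156 and the area is A = xy = x(156 − 2x).
A'(x) = 156 − 4x = 0 gives x = 39, and A''(x) = −4 < 0 confirms a maximum.
Then y = 156 − 2·39 = 78 and A = 3042.

39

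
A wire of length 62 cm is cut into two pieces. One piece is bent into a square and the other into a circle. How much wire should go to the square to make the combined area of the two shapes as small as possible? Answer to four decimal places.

Let x be the length used for the square. Square side x/4; circle radius (62−x)/(2π).
A(x) = (x/4)² + π·((62−x)/(2π))² = x²/16 + (62−x)²/(4π) for 0 ≤ x ≤ 62. A'(x) = x/8 − (62−x)/(2π) = 0 gives x = 4·62/(π+4) ≈ 34.7261.
A'' = 1/8 + 1/(2π) > 0, so this gives the minimum combined area; x ≈ 34.7261 cm to the square.

34.7261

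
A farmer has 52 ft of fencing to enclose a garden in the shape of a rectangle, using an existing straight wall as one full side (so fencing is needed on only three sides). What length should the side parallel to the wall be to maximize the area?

26

Let the sides perpendicular to the wall have length x and the parallel side y, so 2x + y = 52 and the area is A = xy = x(52 − 2x).
A'(x) = 52 − 4x = 0 gives x = 13, and A''(x) = −4 < 0 confirms a maximum.
Then y = 52 − 2·13 = 26 and A = 338.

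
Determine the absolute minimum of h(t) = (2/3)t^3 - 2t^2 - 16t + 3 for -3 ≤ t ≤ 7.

-151/3

Differentiating, h'(t) = 2t^2 - 4t - 16; which vanishes at t = -2 and t = 4.
Candidates: h(-3) = 15; h(-2) = 65/3; h(4) = -151/3; h(7) = 65/3.
Hence the absolute minimum is -151/3 at t = 4.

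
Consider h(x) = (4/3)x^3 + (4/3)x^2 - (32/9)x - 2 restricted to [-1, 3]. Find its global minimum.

-274/81

h'(x) = 4x^2 + (8/3)x - 32/9, whose only zero in [-1, 3] is x = 2/3.
Compare values at every candidate in [-1, 3]: h(-1) = 14/9,  h(2/3) = -274/81,  h(3) = 106/3.
Hence the absolute minimum is -274/81 at x = 2/3.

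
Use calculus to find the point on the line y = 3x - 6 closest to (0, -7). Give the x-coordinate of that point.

Minimize D(x)^2 = (x + 0)^2 + (3x + 1)^2.
d/dx[D^2] = 2(x + 0) + 2·3·(3x + 1) = 0 ⇒ x = -3/10.
Then y = -69/10 and the distance is √(1/10) ≈ 0.3162.

-3/10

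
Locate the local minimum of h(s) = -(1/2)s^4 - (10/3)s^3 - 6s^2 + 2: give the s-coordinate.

h'(s) = -2s^3 - 10s^2 - 12s. Setting h'(s) = 0 gives s ∈ {-3, -2, 0}.
h''(s) = -6s^2 - 20s - 12. h''(-3) = -6 < 0 ⇒ local maximum; h''(-2) = 4 > 0 ⇒ local minimum; h''(0) = -12 < 0 ⇒ local maximum.
So the local minimum value is h(-2) = -10/3.

-2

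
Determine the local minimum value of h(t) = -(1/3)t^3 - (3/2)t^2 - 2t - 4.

-10/3

h'(t) = -t^2 - 3t - 2 = 0 at t = -2, -1.
h''(t) = -2t - 3. h''(-2) = 1 > 0 ⇒ local minimum; h''(-1) = -1 < 0 ⇒ local maximum.
The local minimum is h(-2) = -10/3.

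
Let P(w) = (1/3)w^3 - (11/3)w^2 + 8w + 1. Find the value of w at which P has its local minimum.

6

P'(w) = w^2 - (22/3)w + 8 = 0 at w = 4/3, 6.
Second-derivative test with P''(w) = 2w - 22/3: P''(4/3) = -14/3 < 0 ⇒ local maximum; P''(6) = 14/3 > 0 ⇒ local minimum.
So the local minimum value is P(6) = -11.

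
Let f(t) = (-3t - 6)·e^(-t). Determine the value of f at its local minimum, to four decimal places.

-8.1548

By the product rule, f'(t) = (3t + 3)·e^(-t). Since e^(-t) > 0, the only critical point is t = -1.
f''(-1) has the same sign as 3 > 0, so this is a local minimum.
f(-1) = (-3)·e^(1) ≈ -8.1548.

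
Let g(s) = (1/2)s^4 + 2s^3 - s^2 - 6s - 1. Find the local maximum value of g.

Critical points: g'(s) = 2s^3 + 6s^2 - 2s - 6 vanishes at s = -3, -1, 1.
g''(s) = 6s^2 + 12s - 2. g''(-3) = 16 > 0 ⇒ local minimum; g''(-1) = -8 < 0 ⇒ local maximum; g''(1) = 16 > 0 ⇒ local minimum.
Thus g has its local maximum at s = -1, with value 5/2.

5/2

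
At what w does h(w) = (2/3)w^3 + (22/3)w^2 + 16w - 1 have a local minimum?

h'(w) = 2w^2 + (44/3)w + 16 = 0 at w = -6, -4/3.
h''(w) = 4w + 44/3. h''(-6) = -28/3 < 0 ⇒ local maximum; h''(-4/3) = 28/3 > 0 ⇒ local minimum.
So the local minimum value is h(-4/3) = -881/81.

-4/3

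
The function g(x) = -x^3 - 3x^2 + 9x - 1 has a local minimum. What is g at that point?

-28

g'(x) = -3x^2 - 6x + 9. Setting g'(x) = 0 gives x ∈ {-3, 1}.
Since g''(x) = -6x - 6, we get g''(-3) = 12 > 0 ⇒ local minimum; g''(1) = -12 < 0 ⇒ local maximum.
The local minimum is g(-3) = -28.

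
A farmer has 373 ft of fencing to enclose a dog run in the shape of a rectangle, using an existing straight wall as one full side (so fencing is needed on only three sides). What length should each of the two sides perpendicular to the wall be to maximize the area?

373/4

Let the sides perpendicular to the wall have length x and the parallel side y, so 2x + y = 373 and the area is A = xy = x(373 − 2x).
A'(x) = 373 − 4x = 0 gives x = 373/4, and A''(x) = −4 < 0 confirms a maximum.
Then y = 373 − 2·373/4 = 373/2 and A = 139129/8.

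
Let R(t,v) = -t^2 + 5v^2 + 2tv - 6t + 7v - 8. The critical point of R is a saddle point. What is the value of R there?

23/24

∂R/∂t = -2t + 2v - 6 = 0 and ∂R/∂v = 2t + 10v + 7 = 0, so (t, v) = (-37/12, -1/12).
The Hessian has R_{tt} = -2, R_{vv} = 10, R_{tv} = 2, giving D = -24 < 0, so the point is a saddle point.
R(-37/12, -1/12) = 23/24.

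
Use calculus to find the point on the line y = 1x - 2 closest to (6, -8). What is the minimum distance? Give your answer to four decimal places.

Minimize D(x)^2 = (x - 6)^2 + (x + 6)^2.
d/dx[D^2] = 2(x - 6) + 2·1·(x + 6) = 0 ⇒ x = 0.
Then y = -2 and the distance is √(72) ≈ 8.4853.

8.4853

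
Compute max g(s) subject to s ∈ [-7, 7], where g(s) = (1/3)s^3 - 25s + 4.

262/3

Differentiating, g'(s) = s^2 - 25; which vanishes at s = -5 and s = 5.
Evaluating at the critical points and endpoints: g(-7) = 194/3, g(-5) = 262/3, g(5) = -238/3, g(7) = -170/3.
The maximum over the interval is 262/3, attained at s = -5.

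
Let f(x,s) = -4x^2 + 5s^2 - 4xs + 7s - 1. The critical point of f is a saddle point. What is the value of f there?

-73/24

∂f/∂x = -8x - 4s = 0 and ∂f/∂s = -4x + 10s + 7 = 0, so (x, s) = (7/24, -7/12).
The Hessian has f_{xx} = -8, f_{ss} = 10, f_{xs} = -4, giving D = -96 < 0, so the point is a saddle point.
f(7/24, -7/12) = -73/24.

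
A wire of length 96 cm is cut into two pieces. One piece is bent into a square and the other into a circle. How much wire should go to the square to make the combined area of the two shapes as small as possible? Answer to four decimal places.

53.7695

Let x be the length used for the square. Square side x/4; circle radius (96−x)/(2π).
A(x) = (x/4)² + π·((96−x)/(2π))² = x²/16 + (96−x)²/(4π) for 0 ≤ x ≤ 96. A'(x) = x/8 − (96−x)/(2π) = 0 gives x = 4·96/(π+4) ≈ 53.7695.
A'' = 1/8 + 1/(2π) > 0, so this gives the minimum combined area; x ≈ 53.7695 cm to the square.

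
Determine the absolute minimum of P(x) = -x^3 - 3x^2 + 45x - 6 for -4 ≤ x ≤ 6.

The derivative is -3x^2 - 6x + 45, whose only zero in [-4, 6] is x = 3.
Evaluating at the critical points and endpoints: P(-4) = -170; P(3) = 75; P(6) = -60.
So the minimum is P(-4) = -170.

-170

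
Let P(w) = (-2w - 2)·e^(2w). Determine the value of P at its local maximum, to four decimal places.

0.0498

By the product rule, P'(w) = (-4w - 6)·e^(2w). Since e^(2w) > 0, the only critical point is w = -3/2.
P''(-3/2) has the same sign as -4 < 0, so this is a local maximum.
P(-3/2) = (1)·e^(-3) ≈ 0.0498.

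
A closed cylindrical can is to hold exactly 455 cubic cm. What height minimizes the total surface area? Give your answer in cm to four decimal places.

With radius r and height h, πr²h = 455 so h = 455/(πr²), and S(r) = 2πr² + 2πrh = 2πr² + 2·455/r.
S'(r) = 4πr − 2·455/r² = 0 ⇒ r³ = 455/(2π), so r ≈ 4.1682 and h = 2r ≈ 8.3363.
S''(r) = 4π + 4·455/r³ > 0, so this is the minimum; S ≈ 327.4830.

8.3363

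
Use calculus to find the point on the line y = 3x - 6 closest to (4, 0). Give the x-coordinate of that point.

Minimize D(x)^2 = (x - 4)^2 + (3x - 6)^2.
d/dx[D^2] = 2(x - 4) + 2·3·(3x - 6) = 0 ⇒ x = 11/5.
Then y = 3/5 and the distance is √(18/5) ≈ 1.8974.

11/5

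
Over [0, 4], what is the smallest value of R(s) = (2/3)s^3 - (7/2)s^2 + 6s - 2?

-2

Differentiating, R'(s) = 2s^2 - 7s + 6; which vanishes at s = 3/2 and s = 2.
Candidates: R(0) = -2, R(3/2) = 11/8, R(2) = 4/3, R(4) = 26/3.
The minimum over the interval is -2, attained at s = 0.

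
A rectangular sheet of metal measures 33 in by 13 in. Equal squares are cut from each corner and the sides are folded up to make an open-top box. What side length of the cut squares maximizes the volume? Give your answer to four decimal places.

With cut size x, the volume is V(x) = x(33 − 2x)(13 − 2x) for 0 < x < 6.5.
V'(x) = 12x^2 − 184x + 429. Setting V'(x) = 0 gives x ≈ 2.8679 (the root in (0, 6.5)).
V''(x) = 24x − 184 is negative there, so this is the maximum; V ≈ 567.9951.

2.8679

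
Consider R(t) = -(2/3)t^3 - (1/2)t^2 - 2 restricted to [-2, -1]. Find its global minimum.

-11/6

The derivative is -2t^2 - t, which has no zeros in [-2, -1].
Candidates: R(-2) = 4/3,  R(-1) = -11/6.
Hence the absolute minimum is -11/6 at t = -1.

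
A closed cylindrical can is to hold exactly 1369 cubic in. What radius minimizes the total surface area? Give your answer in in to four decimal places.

With radius r and height h, πr²h = 1369 so h = 1369/(πr²), and S(r) = 2πr² + 2πrh = 2πr² + 2·1369/r.
S'(r) = 4πr − 2·1369/r² = 0 ⇒ r³ = 1369/(2π), so r ≈ 6.0174 and h = 2r ≈ 12.0348.
S''(r) = 4π + 4·1369/r³ > 0, so this is the minimum; S ≈ 682.5223.

6.0174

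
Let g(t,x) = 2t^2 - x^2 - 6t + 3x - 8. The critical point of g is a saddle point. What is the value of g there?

∂g/∂t = 4t - 6 = 0 and ∂g/∂x = -2x + 3 = 0, so (t, x) = (3/2, 3/2).
The Hessian has g_{tt} = 4, g_{xx} = -2, g_{tx} = 0, giving D = -8 < 0, so the point is a saddle point.
g(3/2, 3/2) = -41/4.

-41/4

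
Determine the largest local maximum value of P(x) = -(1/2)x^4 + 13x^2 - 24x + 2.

P'(x) = -2x^3 + 26x - 24 = 0 at x = -4, 1, 3.
P''(x) = -6x^2 + 26. P''(-4) = -70 < 0 ⇒ local maximum; P''(1) = 20 > 0 ⇒ local minimum; P''(3) = -28 < 0 ⇒ local maximum.
So the largest local maximum value is P(-4) = 178.

178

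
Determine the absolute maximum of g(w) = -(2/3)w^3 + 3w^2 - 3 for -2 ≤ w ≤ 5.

Differentiating, g'(w) = -2w^2 + 6w; which vanishes at w = 0 and w = 3.
Candidates: g(-2) = 43/3,  g(0) = -3,  g(3) = 6,  g(5) = -34/3.
Hence the absolute maximum is 43/3 at w = -2.

43/3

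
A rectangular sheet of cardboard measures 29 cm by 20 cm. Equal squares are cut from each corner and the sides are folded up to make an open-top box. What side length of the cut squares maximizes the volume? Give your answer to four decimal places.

3.8817

With cut size x, the volume is V(x) = x(29 − 2x)(20 − 2x) for 0 < x < 10.
V'(x) = 12x^2 − 196x + 580. Setting V'(x) = 0 gives x ≈ 3.8817 (the root in (0, 10)).
V''(x) = 24x − 196 is negative there, so this is the maximum; V ≈ 1008.7132.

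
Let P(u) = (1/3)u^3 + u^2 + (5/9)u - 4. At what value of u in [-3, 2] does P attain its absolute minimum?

-3

Differentiating, P'(u) = u^2 + 2u + 5/9; which vanishes at u = -5/3 and u = -1/3.
Evaluating at the critical points and endpoints: P(-3) = -17/3, P(-5/3) = -299/81, P(-1/3) = -331/81, P(2) = 34/9.
The minimum over the interval is -17/3, attained at u = -3.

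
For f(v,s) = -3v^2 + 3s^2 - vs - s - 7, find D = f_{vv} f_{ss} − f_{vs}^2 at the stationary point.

-37

∂f/∂v = -6v - s = 0 and ∂f/∂s = -v + 6s - 1 = 0, so (v, s) = (-1/37, 6/37).
The Hessian has f_{vv} = -6, f_{ss} = 6, f_{vs} = -1, giving D = -37 < 0, so the point is a saddle point.
D = (-6)·(6) − (-1)^2 = -37.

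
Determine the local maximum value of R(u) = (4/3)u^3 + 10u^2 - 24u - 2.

214

Critical points: R'(u) = 4u^2 + 20u - 24 vanishes at u = -6, 1.
R''(u) = 8u + 20. R''(-6) = -28 < 0 ⇒ local maximum; R''(1) = 28 > 0 ⇒ local minimum.
The local maximum is R(-6) = 214.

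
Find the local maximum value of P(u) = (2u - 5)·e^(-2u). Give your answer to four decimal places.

Differentiating with the product rule gives P'(u) = (-4u + 12)·e^(-2u). Since e^(-2u) > 0, the only critical point is u = 3.
P''(3) has the same sign as -4 < 0, so this is a local maximum.
P(3) = (1)·e^(-6) ≈ 0.0025.

0.0025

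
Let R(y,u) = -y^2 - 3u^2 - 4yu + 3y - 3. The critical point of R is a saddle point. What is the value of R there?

-39/4

∂R/∂y = -2y - 4u + 3 = 0 and ∂R/∂u = -4y - 6u = 0, so (y, u) = (-9/2, 3).
The Hessian has R_{yy} = -2, R_{uu} = -6, R_{yu} = -4, giving D = -4 < 0, so the point is a saddle point.
R(-9/2, 3) = -39/4.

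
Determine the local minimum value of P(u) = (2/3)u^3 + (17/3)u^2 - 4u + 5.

P'(u) = 2u^2 + (34/3)u - 4 = 0 at u = -6, 1/3.
P''(u) = 4u + 34/3. P''(-6) = -38/3 < 0 ⇒ local maximum; P''(1/3) = 38/3 > 0 ⇒ local minimum.
So the local minimum value is P(1/3) = 350/81.

350/81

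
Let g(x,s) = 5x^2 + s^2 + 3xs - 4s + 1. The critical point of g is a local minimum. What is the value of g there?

∂g/∂x = 10x + 3s = 0 and ∂g/∂s = 3x + 2s - 4 = 0, so (x, s) = (-12/11, 40/11).
The Hessian has g_{xx} = 10, g_{ss} = 2, g_{xs} = 3, giving D = 11 > 0 with g_{xx} > 0, so the point is a local minimum.
g(-12/11, 40/11) = -69/11.

-69/11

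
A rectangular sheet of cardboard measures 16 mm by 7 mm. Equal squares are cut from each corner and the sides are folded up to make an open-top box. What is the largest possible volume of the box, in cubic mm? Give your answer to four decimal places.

With cut size x, the volume is V(x) = x(16 − 2x)(7 − 2x) for 0 < x < 3.5.
V'(x) = 12x^2 − 92x + 112. Setting V'(x) = 0 gives x ≈ 1.5179 (the root in (0, 3.5)).
V''(x) = 24x − 92 is negative there, so this is the maximum; V ≈ 78.0090.

78.0090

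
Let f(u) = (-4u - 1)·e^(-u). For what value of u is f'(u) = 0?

f'(u) = (-4)·e^(-u) + (-4u - 1)·(-1)·e^(-u) = (4u - 3)·e^(-u). Since e^(-u) > 0, the only critical point is u = 3/4.
f''(3/4) has the same sign as 4 > 0, so this is a local minimum.
f(3/4) = (-4)·e^(-3/4) ≈ -1.8895.

3/4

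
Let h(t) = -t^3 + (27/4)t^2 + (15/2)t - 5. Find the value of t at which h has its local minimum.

h'(t) = -3t^2 + (27/2)t + 15/2. Setting h'(t) = 0 gives t ∈ {-1/2, 5}.
Since h''(t) = -6t + 27/2, we get h''(-1/2) = 33/2 > 0 ⇒ local minimum; h''(5) = -33/2 < 0 ⇒ local maximum.
The local minimum is h(-1/2) = -111/16.

-1/2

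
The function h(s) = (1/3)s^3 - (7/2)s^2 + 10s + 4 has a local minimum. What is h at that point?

49/6

h'(s) = s^2 - 7s + 10. Setting h'(s) = 0 gives s ∈ {2, 5}.
Second-derivative test with h''(s) = 2s - 7: h''(2) = -3 < 0 ⇒ local maximum; h''(5) = 3 > 0 ⇒ local minimum.
Thus h has its local minimum at s = 5, with value 49/6.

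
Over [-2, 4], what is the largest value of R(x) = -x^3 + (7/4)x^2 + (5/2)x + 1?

R'(x) = -3x^2 + (7/2)x + 5/2, which vanishes at x = -1/2 and x = 5/3.
Compare values at every candidate in [-2, 4]: R(-2) = 11; R(-1/2) = 5/16; R(5/3) = 583/108; R(4) = -25.
So the maximum is R(-2) = 11.

11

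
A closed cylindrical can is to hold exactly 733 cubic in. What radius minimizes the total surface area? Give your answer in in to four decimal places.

4.8862

With radius r and height h, πr²h = 733 so h = 733/(πr²), and S(r) = 2πr² + 2πrh = 2πr² + 2·733/r.
S'(r) = 4πr − 2·733/r² = 0 ⇒ r³ = 733/(2π), so r ≈ 4.8862 and h = 2r ≈ 9.7725.
S''(r) = 4π + 4·733/r³ > 0, so this is the minimum; S ≈ 450.0394.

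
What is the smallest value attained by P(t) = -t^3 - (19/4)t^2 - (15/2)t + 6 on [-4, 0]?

P'(t) = -3t^2 - (19/2)t - 15/2, which vanishes at t = -5/3 and t = -3/2.
Evaluating at the critical points and endpoints: P(-4) = 24,  P(-5/3) = 1073/108,  P(-3/2) = 159/16,  P(0) = 6.
So the minimum is P(0) = 6.

6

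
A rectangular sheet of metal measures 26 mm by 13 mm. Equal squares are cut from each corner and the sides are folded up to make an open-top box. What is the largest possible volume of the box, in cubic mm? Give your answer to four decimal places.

With cut size x, the volume is V(x) = x(26 − 2x)(13 − 2x) for 0 < x < 6.5.
V'(x) = 12x^2 − 156x + 338. Setting V'(x) = 0 gives x ≈ 2.7472 (the root in (0, 6.5)).
V''(x) = 24x − 156 is negative there, so this is the maximum; V ≈ 422.8128.

422.8128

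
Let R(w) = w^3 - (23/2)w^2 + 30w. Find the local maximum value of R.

1225/54

Critical points: R'(w) = 3w^2 - 23w + 30 vanishes at w = 5/3, 6.
Since R''(w) = 6w - 23, we get R''(5/3) = -13 < 0 ⇒ local maximum; R''(6) = 13 > 0 ⇒ local minimum.
Thus R has its local maximum at w = 5/3, with value 1225/54.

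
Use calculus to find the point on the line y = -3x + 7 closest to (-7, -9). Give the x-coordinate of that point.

Minimize D(x)^2 = (x + 7)^2 + (-3x + 16)^2.
d/dx[D^2] = 2(x + 7) + 2·(-3)·(-3x + 16) = 0 ⇒ x = 41/10.
Then y = -53/10 and the distance is √(1369/10) ≈ 11.7004.

41/10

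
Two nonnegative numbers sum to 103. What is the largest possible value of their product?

10609/4

With x + y = 103, the product is P(x) = x(103 − x).
P'(x) = 103 − 2x = 0 gives x = 103/2; P'' = −2 < 0, so this is the maximum.
P = 103/2·103/2 = 10609/4.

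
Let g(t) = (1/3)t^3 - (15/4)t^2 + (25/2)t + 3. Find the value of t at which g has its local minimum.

5

g'(t) = t^2 - (15/2)t + 25/2. Setting g'(t) = 0 gives t ∈ {5/2, 5}.
Since g''(t) = 2t - 15/2, we get g''(5/2) = -5/2 < 0 ⇒ local maximum; g''(5) = 5/2 > 0 ⇒ local minimum.
So the local minimum value is g(5) = 161/12.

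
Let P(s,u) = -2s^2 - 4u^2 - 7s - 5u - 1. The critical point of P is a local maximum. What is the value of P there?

107/16

∂P/∂s = -4s - 7 = 0 and ∂P/∂u = -8u - 5 = 0, so (s, u) = (-7/4, -5/8).
The Hessian has P_{ss} = -4, P_{uu} = -8, P_{su} = 0, giving D = 32 > 0 with P_{ss} < 0, so the point is a local maximum.
P(-7/4, -5/8) = 107/16.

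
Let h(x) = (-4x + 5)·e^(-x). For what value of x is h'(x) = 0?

h'(x) = (-4)·e^(-x) + (-4x + 5)·(-1)·e^(-x) = (4x - 9)·e^(-x). Since e^(-x) > 0, the only critical point is x = 9/4.
h''(9/4) has the same sign as 4 > 0, so this is a local minimum.
h(9/4) = (-4)·e^(-9/4) ≈ -0.4216.

9/4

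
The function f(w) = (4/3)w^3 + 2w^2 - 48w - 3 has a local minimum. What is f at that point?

Critical points: f'(w) = 4w^2 + 4w - 48 vanishes at w = -4, 3.
f''(w) = 8w + 4. f''(-4) = -28 < 0 ⇒ local maximum; f''(3) = 28 > 0 ⇒ local minimum.
So the local minimum value is f(3) = -93.

-93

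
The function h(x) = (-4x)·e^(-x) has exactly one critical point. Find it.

By the product rule, h'(x) = (4x - 4)·e^(-x). Since e^(-x) > 0, the only critical point is x = 1.
h''(1) has the same sign as 4 > 0, so this is a local minimum.
h(1) = (-4)·e^(-1) ≈ -1.4715.

1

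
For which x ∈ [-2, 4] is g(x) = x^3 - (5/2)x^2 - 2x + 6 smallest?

-2

Differentiating, g'(x) = 3x^2 - 5x - 2; which vanishes at x = -1/3 and x = 2.
Evaluating at the critical points and endpoints: g(-2) = -8, g(-1/3) = 343/54, g(2) = 0, g(4) = 22.
Hence the absolute minimum is -8 at x = -2.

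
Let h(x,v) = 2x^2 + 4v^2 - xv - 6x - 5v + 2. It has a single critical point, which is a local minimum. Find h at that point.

-162/31

∂h/∂x = 4x - v - 6 = 0 and ∂h/∂v = -x + 8v - 5 = 0, so (x, v) = (53/31, 26/31).
The Hessian has h_{xx} = 4, h_{vv} = 8, h_{xv} = -1, giving D = 31 > 0 with h_{xx} > 0, so the point is a local minimum.
h(53/31, 26/31) = -162/31.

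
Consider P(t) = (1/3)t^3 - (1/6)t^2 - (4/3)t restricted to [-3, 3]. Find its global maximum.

7/2

Differentiating, P'(t) = t^2 - (1/3)t - 4/3; which vanishes at t = -1 and t = 4/3.
Compare values at every candidate in [-3, 3]: P(-3) = -13/2; P(-1) = 5/6; P(4/3) = -104/81; P(3) = 7/2.
So the maximum is P(3) = 7/2.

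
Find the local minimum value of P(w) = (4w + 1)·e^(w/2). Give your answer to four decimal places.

-2.5972

By the product rule, P'(w) = (2w + 9/2)·e^(w/2). Since e^(w/2) > 0, the only critical point is w = -9/4.
P''(-9/4) has the same sign as 2 > 0, so this is a local minimum.
P(-9/4) = (-8)·e^(-9/8) ≈ -2.5972.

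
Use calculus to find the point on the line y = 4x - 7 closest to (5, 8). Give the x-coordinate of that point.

65/17

Minimize D(x)^2 = (x - 5)^2 + (4x - 15)^2.
d/dx[D^2] = 2(x - 5) + 2·4·(4x - 15) = 0 ⇒ x = 65/17.
Then y = 141/17 and the distance is √(25/17) ≈ 1.2127.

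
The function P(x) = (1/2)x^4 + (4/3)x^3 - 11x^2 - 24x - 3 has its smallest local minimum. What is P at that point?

-195/2

P'(x) = 2x^3 + 4x^2 - 22x - 24 = 0 at x = -4, -1, 3.
Second-derivative test with P''(x) = 6x^2 + 8x - 22: P''(-4) = 42 > 0 ⇒ local minimum; P''(-1) = -24 < 0 ⇒ local maximum; P''(3) = 56 > 0 ⇒ local minimum.
The smallest local minimum is P(3) = -195/2.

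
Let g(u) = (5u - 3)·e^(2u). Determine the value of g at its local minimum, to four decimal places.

By the product rule, g'(u) = (10u - 1)·e^(2u). Since e^(2u) > 0, the only critical point is u = 1/10.
g''(1/10) has the same sign as 10 > 0, so this is a local minimum.
g(1/10) = (-5/2)·e^(1/5) ≈ -3.0535.

-3.0535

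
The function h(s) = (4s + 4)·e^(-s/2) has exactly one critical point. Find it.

h'(s) = 4·e^(-s/2) + (4s + 4)·(-1/2)·e^(-s/2) = (-2s + 2)·e^(-s/2). Since e^(-s/2) > 0, the only critical point is s = 1.
h''(1) has the same sign as -2 < 0, so this is a local maximum.
h(1) = (8)·e^(-1/2) ≈ 4.8522.

1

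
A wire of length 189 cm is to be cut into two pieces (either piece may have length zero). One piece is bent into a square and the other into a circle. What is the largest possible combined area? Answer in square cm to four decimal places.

2842.5869

Let x be the length used for the square. Square side x/4; circle radius (189−x)/(2π).
A(x) = (x/4)² + π·((189−x)/(2π))² = x²/16 + (189−x)²/(4π) for 0 ≤ x ≤ 189. A'(x) = x/8 − (189−x)/(2π) = 0 gives x = 4·189/(π+4) ≈ 105.8587.
A'' > 0, so the interior critical point is a minimum; the maximum is at an endpoint. A(0) = 2842.5869 and A(189) = 2232.5625, so the largest area is 2842.5869.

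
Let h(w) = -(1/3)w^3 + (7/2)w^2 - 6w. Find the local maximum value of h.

18

h'(w) = -w^2 + 7w - 6. Setting h'(w) = 0 gives w ∈ {1, 6}.
Since h''(w) = -2w + 7, we get h''(1) = 5 > 0 ⇒ local minimum; h''(6) = -5 < 0 ⇒ local maximum.
The local maximum is h(6) = 18.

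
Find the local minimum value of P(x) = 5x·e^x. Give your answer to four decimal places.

By the product rule, P'(x) = (5x + 5)·e^x. Since e^x > 0, the only critical point is x = -1.
P''(-1) has the same sign as 5 > 0, so this is a local minimum.
P(-1) = (-5)·e^(-1) ≈ -1.8394.

-1.8394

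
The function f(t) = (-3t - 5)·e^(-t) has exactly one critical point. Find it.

-2/3

By the product rule, f'(t) = (3t + 2)·e^(-t). Since e^(-t) > 0, the only critical point is t = -2/3.
f''(-2/3) has the same sign as 3 > 0, so this is a local minimum.
f(-2/3) = (-3)·e^(2/3) ≈ -5.8432.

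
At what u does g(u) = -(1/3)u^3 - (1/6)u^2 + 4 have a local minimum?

g'(u) = -u^2 - (1/3)u. Setting g'(u) = 0 gives u ∈ {-1/3, 0}.
Second-derivative test with g''(u) = -2u - 1/3: g''(-1/3) = 1/3 > 0 ⇒ local minimum; g''(0) = -1/3 < 0 ⇒ local maximum.
Thus g has its local minimum at u = -1/3, with value 647/162.

-1/3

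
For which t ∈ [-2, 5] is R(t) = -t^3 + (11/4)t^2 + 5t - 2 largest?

The derivative is -3t^2 + (11/2)t + 5, which vanishes at t = -2/3 and t = 5/2.
Evaluating at the critical points and endpoints: R(-2) = 7; R(-2/3) = -103/27; R(5/2) = 193/16; R(5) = -133/4.
So the maximum is R(5/2) = 193/16.

5/2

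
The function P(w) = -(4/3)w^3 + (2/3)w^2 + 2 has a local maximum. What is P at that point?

Critical points: P'(w) = -4w^2 + (4/3)w vanishes at w = 0, 1/3.
Second-derivative test with P''(w) = -8w + 4/3: P''(0) = 4/3 > 0 ⇒ local minimum; P''(1/3) = -4/3 < 0 ⇒ local maximum.
Thus P has its local maximum at w = 1/3, with value 164/81.

164/81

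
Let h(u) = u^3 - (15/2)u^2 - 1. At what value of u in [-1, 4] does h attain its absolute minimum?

The derivative is 3u^2 - 15u, whose only zero in [-1, 4] is u = 0.
Evaluating at the critical points and endpoints: h(-1) = -19/2, h(0) = -1, h(4) = -57.
The minimum over the interval is -57, attained at u = 4.

4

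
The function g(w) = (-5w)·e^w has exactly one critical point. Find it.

-1

Differentiating with the product rule gives g'(w) = (-5w - 5)·e^w. Since e^w > 0, the only critical point is w = -1.
g''(-1) has the same sign as -5 < 0, so this is a local maximum.
g(-1) = (5)·e^(-1) ≈ 1.8394.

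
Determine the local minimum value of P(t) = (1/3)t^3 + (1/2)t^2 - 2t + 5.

P'(t) = t^2 + t - 2 = 0 at t = -2, 1.
Second-derivative test with P''(t) = 2t + 1: P''(-2) = -3 < 0 ⇒ local maximum; P''(1) = 3 > 0 ⇒ local minimum.
So the local minimum value is P(1) = 23/6.

23/6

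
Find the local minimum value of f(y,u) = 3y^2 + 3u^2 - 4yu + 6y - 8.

∂f/∂y = 6y - 4u + 6 = 0 and ∂f/∂u = -4y + 6u = 0, so (y, u) = (-9/5, -6/5).
The Hessian has f_{yy} = 6, f_{uu} = 6, f_{yu} = -4, giving D = 20 > 0 with f_{yy} > 0, so the point is a local minimum.
f(-9/5, -6/5) = -67/5.

-67/5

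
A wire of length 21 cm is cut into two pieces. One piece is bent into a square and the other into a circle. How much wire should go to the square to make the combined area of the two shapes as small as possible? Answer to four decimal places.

11.7621

Let x be the length used for the square. Square side x/4; circle radius (21−x)/(2π).
A(x) = (x/4)² + π·((21−x)/(2π))² = x²/16 + (21−x)²/(4π) for 0 ≤ x ≤ 21. A'(x) = x/8 − (21−x)/(2π) = 0 gives x = 4·21/(π+4) ≈ 11.7621.
A'' = 1/8 + 1/(2π) > 0, so this gives the minimum combined area; x ≈ 11.7621 cm to the square.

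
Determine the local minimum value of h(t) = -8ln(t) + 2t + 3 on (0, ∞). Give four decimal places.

-0.0904

h'(t) = -8/t + 2 = 0 gives t = 4.
h''(t) = 8/t², which is positive for t > 0, so this is a local minimum.
h(4) = -8·ln(4) + 8 + 3 ≈ -0.0904.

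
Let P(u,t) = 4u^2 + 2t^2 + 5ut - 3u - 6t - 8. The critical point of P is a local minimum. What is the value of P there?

∂P/∂u = 8u + 5t - 3 = 0 and ∂P/∂t = 5u + 4t - 6 = 0, so (u, t) = (-18/7, 33/7).
The Hessian has P_{uu} = 8, P_{tt} = 4, P_{ut} = 5, giving D = 7 > 0 with P_{uu} > 0, so the point is a local minimum.
P(-18/7, 33/7) = -128/7.

-128/7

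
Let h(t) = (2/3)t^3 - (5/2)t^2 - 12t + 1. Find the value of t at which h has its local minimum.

4

Critical points: h'(t) = 2t^2 - 5t - 12 vanishes at t = -3/2, 4.
h''(t) = 4t - 5. h''(-3/2) = -11 < 0 ⇒ local maximum; h''(4) = 11 > 0 ⇒ local minimum.
Thus h has its local minimum at t = 4, with value -133/3.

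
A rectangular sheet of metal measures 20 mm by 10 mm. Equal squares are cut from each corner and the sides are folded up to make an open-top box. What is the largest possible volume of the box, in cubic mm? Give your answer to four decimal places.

With cut size x, the volume is V(x) = x(20 − 2x)(10 − 2x) for 0 < x < 5.
V'(x) = 12x^2 − 120x + 200. Setting V'(x) = 0 gives x ≈ 2.1132 (the root in (0, 5)).
V''(x) = 24x − 120 is negative there, so this is the maximum; V ≈ 192.4501.

192.4501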